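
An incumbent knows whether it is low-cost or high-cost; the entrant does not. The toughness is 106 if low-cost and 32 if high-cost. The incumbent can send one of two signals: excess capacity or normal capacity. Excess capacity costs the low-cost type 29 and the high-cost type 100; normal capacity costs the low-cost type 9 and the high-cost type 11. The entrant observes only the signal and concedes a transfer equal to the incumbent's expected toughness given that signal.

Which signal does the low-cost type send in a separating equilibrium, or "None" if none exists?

Try low-cost → excess capacity, high-cost → normal capacity:
  If types separate, excess capacity earns payment 106 and normal capacity earns 32.
  Low-cost: excess capacity gives 106 − 29 = 77; normal capacity gives 32 − 9 = 23. No deviation. ✓
  High-cost: normal capacity gives 32 − 11 = 21; excess capacity gives 106 − 100 = 6. No deviation. ✓
Both hold — the low-cost type sends excess capacity.

excess capacity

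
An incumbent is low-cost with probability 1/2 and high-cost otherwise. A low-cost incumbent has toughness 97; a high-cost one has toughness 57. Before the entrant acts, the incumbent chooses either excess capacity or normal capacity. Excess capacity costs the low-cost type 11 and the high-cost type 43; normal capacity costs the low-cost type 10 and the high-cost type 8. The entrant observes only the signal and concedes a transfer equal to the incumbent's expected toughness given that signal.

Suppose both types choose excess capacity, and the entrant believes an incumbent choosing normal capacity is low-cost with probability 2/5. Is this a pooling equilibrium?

At the pooled signal (excess capacity) the entrant holds the prior 1/2 and pays 1/2·97 + 1/2·57 = 77. Off-path (normal capacity) belief 2/5 gives 2/5·97 + 3/5·57 = 73.
Low-cost: excess capacity gives 77 − 11 = 66; normal capacity gives 73 − 10 = 63. Stays. ✓
High-cost: excess capacity gives 77 − 43 = 34; normal capacity gives 73 − 8 = 65. Deviates. ✗

No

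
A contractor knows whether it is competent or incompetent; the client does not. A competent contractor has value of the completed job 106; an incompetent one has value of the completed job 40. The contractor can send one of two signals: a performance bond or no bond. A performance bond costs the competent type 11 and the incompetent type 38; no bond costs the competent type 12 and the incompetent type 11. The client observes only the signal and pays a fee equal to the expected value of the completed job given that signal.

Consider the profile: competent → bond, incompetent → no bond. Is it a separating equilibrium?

No

If types separate, bond earns payment 106 and no bond earns 40.
Competent: bond gives 106 − 11 = 95; no bond gives 40 − 12 = 28. No deviation. ✓
Incompetent: no bond gives 40 − 11 = 29; bond gives 106 − 38 = 68. Would deviate. ✗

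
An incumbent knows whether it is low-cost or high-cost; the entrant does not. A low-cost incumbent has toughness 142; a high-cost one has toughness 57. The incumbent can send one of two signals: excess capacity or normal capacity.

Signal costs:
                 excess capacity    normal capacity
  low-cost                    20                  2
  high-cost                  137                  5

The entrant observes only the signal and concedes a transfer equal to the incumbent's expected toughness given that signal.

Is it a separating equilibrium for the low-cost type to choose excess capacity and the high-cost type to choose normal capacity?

Yes

Under separation the entrant infers type exactly: excess capacity → low-cost (pays 142), normal capacity → high-cost (pays 57).
Low-cost: excess capacity gives 142 − 20 = 122; normal capacity gives 57 − 2 = 55. No deviation. ✓
High-cost: normal capacity gives 57 − 5 = 52; excess capacity gives 142 − 137 = 5. No deviation. ✓
Neither type gains from mimicking the other.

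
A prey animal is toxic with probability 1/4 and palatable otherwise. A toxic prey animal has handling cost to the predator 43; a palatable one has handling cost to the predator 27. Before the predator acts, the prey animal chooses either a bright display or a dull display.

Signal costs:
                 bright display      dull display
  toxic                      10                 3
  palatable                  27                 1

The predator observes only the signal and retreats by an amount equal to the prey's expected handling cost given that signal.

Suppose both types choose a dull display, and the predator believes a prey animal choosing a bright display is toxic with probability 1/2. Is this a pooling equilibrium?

At the pooled signal (dull display) the predator holds the prior 1/4 and pays 1/4·43 + 3/4·27 = 31. Off-path (bright display) belief 1/2 gives 1/2·43 + 1/2·27 = 35.
Toxic: dull display gives 31 − 3 = 28; bright display gives 35 − 10 = 25. Stays. ✓
Palatable: dull display gives 31 − 1 = 30; bright display gives 35 − 27 = 8. Stays. ✓

Yes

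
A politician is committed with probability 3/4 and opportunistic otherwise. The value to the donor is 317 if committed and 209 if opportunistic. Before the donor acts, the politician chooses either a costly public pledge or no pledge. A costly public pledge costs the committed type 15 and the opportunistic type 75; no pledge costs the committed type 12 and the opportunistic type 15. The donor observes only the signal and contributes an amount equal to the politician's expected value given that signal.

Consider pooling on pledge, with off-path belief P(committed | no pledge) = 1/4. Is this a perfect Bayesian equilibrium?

On the equilibrium path (pledge) the donor holds the prior 3/4 and pays 3/4·317 + 1/4·209 = 290. Off-path (no pledge) belief 1/4 gives 1/4·317 + 3/4·209 = 236.
Committed: pledge gives 290 − 15 = 275; no pledge gives 236 − 12 = 224. Stays. ✓
Opportunistic: pledge gives 290 − 75 = 215; no pledge gives 236 − 15 = 221. Deviates. ✗

No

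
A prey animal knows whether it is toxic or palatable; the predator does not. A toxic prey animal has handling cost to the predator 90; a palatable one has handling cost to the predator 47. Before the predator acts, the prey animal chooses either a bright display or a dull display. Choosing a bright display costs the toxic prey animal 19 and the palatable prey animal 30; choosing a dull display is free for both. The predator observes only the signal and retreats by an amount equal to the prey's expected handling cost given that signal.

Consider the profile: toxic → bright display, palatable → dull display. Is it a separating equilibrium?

No

Under separation the predator infers type exactly: bright display → toxic (pays 90), dull display → palatable (pays 47).
Toxic: bright display gives 90 − 19 = 71; dull display gives 47 − 0 = 47. No deviation. ✓
Palatable: dull display gives 47 − 0 = 47; bright display gives 90 − 30 = 60. Would deviate. ✗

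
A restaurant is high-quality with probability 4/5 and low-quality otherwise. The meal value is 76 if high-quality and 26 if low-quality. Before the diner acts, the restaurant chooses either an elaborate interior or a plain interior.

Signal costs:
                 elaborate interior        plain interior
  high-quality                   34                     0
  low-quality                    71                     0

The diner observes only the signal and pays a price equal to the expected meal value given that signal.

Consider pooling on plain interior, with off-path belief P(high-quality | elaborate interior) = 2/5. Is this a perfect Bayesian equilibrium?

Yes

On the equilibrium path (plain interior) the diner holds the prior 4/5 and pays 4/5·76 + 1/5·26 = 66. Off-path (elaborate interior) belief 2/5 gives 2/5·76 + 3/5·26 = 46.
High-quality: plain interior gives 66 − 0 = 66; elaborate interior gives 46 − 34 = 12. Stays. ✓
Low-quality: plain interior gives 66 − 0 = 66; elaborate interior gives 46 − 71 = -25. Stays. ✓
Beliefs are Bayes-consistent on-path and both types best-respond.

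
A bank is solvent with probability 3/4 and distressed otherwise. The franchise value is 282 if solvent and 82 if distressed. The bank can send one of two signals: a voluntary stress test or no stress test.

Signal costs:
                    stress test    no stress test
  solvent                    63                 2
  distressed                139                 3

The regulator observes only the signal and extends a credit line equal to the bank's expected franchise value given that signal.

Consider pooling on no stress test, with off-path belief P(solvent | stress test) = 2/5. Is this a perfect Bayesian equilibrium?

On the equilibrium path (no stress test) the regulator holds the prior 3/4 and pays 3/4·282 + 1/4·82 = 232. Off-path (stress test) belief 2/5 gives 2/5·282 + 3/5·82 = 162.
Solvent: no stress test gives 232 − 2 = 230; stress test gives 162 − 63 = 99. Stays. ✓
Distressed: no stress test gives 232 − 3 = 229; stress test gives 162 − 139 = 23. Stays. ✓
Beliefs are Bayes-consistent on-path and both types best-respond.

Yes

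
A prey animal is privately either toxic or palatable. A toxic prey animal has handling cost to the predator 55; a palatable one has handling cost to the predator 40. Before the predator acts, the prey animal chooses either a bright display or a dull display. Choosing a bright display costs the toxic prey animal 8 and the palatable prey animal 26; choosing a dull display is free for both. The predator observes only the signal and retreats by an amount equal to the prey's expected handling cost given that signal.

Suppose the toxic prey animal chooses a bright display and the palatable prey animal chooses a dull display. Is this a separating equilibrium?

Yes

Under separation the predator infers type exactly: bright display → toxic (pays 55), dull display → palatable (pays 40).
Toxic: bright display gives 55 − 8 = 47; dull display gives 40 − 0 = 40. No deviation. ✓
Palatable: dull display gives 40 − 0 = 40; bright display gives 55 − 26 = 29. No deviation. ✓
Both incentive constraints hold.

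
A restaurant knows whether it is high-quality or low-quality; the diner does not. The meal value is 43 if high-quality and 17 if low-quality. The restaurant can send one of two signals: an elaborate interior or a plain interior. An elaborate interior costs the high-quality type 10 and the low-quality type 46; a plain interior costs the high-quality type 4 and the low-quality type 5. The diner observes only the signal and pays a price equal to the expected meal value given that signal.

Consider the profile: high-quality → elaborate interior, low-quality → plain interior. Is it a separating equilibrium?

If types separate, elaborate interior earns payment 43 and plain interior earns 17.
High-quality: elaborate interior gives 43 − 10 = 33; plain interior gives 17 − 4 = 13. No deviation. ✓
Low-quality: plain interior gives 17 − 5 = 12; elaborate interior gives 43 − 46 = -3. No deviation. ✓
Neither type gains from mimicking the other.

Yes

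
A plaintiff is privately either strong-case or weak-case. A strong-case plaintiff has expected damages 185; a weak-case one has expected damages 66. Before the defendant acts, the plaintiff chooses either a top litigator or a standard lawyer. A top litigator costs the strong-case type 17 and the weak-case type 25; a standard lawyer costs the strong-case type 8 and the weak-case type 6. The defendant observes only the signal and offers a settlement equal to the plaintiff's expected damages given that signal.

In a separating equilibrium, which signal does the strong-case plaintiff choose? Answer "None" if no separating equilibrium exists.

None

Try strong-case → top litigator, weak-case → standard lawyer:
  If types separate, top litigator earns payment 185 and standard lawyer earns 66.
  Strong-case: top litigator gives 185 − 17 = 168; standard lawyer gives 66 − 8 = 58. No deviation. ✓
  Weak-case: standard lawyer gives 66 − 6 = 60; top litigator gives 185 − 25 = 160. Would deviate. ✗
Try strong-case → standard lawyer, weak-case → top litigator:
  If types separate, standard lawyer earns payment 185 and top litigator earns 66.
  Strong-case: standard lawyer gives 185 − 8 = 177; top litigator gives 66 − 17 = 49. No deviation. ✓
  Weak-case: top litigator gives 66 − 25 = 41; standard lawyer gives 185 − 6 = 179. Would deviate. ✗
Neither assignment is incentive-compatible.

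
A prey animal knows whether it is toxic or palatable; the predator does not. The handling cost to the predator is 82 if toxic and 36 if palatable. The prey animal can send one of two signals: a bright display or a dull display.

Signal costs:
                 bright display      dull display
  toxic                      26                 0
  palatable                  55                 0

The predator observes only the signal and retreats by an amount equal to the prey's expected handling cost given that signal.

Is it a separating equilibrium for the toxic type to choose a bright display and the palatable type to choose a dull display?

If types separate, bright display earns payment 82 and dull display earns 36.
Toxic: bright display gives 82 − 26 = 56; dull display gives 36 − 0 = 36. No deviation. ✓
Palatable: dull display gives 36 − 0 = 36; bright display gives 82 − 55 = 27. No deviation. ✓
Both incentive constraints hold.

Yes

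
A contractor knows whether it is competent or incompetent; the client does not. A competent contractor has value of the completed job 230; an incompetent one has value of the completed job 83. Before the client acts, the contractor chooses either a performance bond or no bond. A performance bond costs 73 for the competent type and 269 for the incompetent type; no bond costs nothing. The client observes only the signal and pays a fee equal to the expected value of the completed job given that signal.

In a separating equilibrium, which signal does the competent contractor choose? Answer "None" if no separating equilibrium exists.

bond

Try competent → bond, incompetent → no bond:
  If types separate, bond earns payment 230 and no bond earns 83.
  Competent: bond gives 230 − 73 = 157; no bond gives 83 − 0 = 83. No deviation. ✓
  Incompetent: no bond gives 83 − 0 = 83; bond gives 230 − 269 = -39. No deviation. ✓
Both hold — the competent type sends bond.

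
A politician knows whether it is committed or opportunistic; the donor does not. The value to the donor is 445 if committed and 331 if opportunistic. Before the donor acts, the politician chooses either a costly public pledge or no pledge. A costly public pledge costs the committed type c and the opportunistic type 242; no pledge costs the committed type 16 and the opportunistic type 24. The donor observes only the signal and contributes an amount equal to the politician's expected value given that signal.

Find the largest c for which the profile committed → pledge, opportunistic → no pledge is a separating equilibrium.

130

Under separation: pledge → committed (pays 445); no pledge → opportunistic (pays 331).
Opportunistic: 331 − 24 = 307 ≥ 445 − 242 = 203. Holds regardless of c. ✓
Committed: 445 − c ≥ 331 − 16, so c ≤ 445 − 315 = 130.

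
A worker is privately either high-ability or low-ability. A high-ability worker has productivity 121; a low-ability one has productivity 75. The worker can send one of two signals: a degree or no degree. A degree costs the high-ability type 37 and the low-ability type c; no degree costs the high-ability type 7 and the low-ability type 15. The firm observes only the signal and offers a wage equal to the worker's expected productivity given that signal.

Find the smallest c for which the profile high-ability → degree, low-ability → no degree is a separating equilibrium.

Under separation: degree → high-ability (pays 121); no degree → low-ability (pays 75).
High-ability: 121 − 37 = 84 ≥ 75 − 7 = 68. Holds regardless of c. ✓
Low-ability: 75 − 15 ≥ 121 − c, so c ≥ 121 − 60 = 61.

61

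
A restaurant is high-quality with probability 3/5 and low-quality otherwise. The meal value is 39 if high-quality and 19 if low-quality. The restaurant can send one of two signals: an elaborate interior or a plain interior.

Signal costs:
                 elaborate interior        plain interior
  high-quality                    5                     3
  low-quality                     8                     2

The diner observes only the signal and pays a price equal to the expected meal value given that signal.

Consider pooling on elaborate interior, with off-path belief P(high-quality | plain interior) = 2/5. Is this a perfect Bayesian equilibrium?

No

At the pooled signal (elaborate interior) the diner holds the prior 3/5 and pays 3/5·39 + 2/5·19 = 31. Off-path (plain interior) belief 2/5 gives 2/5·39 + 3/5·19 = 27.
High-quality: elaborate interior gives 31 − 5 = 26; plain interior gives 27 − 3 = 24. Stays. ✓
Low-quality: elaborate interior gives 31 − 8 = 23; plain interior gives 27 − 2 = 25. Deviates. ✗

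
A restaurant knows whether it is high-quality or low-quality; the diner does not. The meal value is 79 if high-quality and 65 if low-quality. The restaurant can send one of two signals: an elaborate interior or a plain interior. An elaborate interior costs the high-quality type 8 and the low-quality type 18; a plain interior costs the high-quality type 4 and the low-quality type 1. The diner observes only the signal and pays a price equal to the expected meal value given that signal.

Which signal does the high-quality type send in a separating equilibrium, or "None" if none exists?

Try high-quality → elaborate interior, low-quality → plain interior:
  If types separate, elaborate interior earns payment 79 and plain interior earns 65.
  High-quality: elaborate interior gives 79 − 8 = 71; plain interior gives 65 − 4 = 61. No deviation. ✓
  Low-quality: plain interior gives 65 − 1 = 64; elaborate interior gives 79 − 18 = 61. No deviation. ✓
Both hold — the high-quality type sends elaborate interior.

elaborate interior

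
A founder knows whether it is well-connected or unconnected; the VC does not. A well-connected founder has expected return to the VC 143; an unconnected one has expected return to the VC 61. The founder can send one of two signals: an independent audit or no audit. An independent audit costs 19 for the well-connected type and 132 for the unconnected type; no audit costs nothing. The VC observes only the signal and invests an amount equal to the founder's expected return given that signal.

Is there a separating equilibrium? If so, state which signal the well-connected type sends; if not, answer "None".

audit

Try well-connected → audit, unconnected → no audit:
  If types separate, audit earns payment 143 and no audit earns 61.
  Well-connected: audit gives 143 − 19 = 124; no audit gives 61 − 0 = 61. No deviation. ✓
  Unconnected: no audit gives 61 − 0 = 61; audit gives 143 − 132 = 11. No deviation. ✓
Both hold — the well-connected type sends audit.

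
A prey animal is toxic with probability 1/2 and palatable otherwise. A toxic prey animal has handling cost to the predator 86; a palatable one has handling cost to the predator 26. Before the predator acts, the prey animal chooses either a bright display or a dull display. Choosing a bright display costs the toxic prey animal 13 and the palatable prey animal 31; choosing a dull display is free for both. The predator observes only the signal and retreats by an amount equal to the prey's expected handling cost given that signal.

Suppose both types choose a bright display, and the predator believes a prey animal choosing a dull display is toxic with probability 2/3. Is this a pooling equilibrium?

No

At the pooled signal (bright display) the predator holds the prior 1/2 and pays 1/2·86 + 1/2·26 = 56. Off-path (dull display) belief 2/3 gives 2/3·86 + 1/3·26 = 66.
Toxic: bright display gives 56 − 13 = 43; dull display gives 66 − 0 = 66. Deviates. ✗
Palatable: bright display gives 56 − 31 = 25; dull display gives 66 − 0 = 66. Deviates. ✗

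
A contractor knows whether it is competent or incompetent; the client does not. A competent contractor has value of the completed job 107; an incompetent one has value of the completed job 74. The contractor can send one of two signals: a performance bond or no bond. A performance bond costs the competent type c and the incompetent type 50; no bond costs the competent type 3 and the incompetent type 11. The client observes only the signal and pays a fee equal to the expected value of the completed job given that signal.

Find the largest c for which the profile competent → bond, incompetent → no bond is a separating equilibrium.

Under separation: bond → competent (pays 107); no bond → incompetent (pays 74).
Incompetent: 74 − 11 = 63 ≥ 107 − 50 = 57. Holds regardless of c. ✓
Competent: 107 − c ≥ 74 − 3, so c ≤ 107 − 71 = 36.

36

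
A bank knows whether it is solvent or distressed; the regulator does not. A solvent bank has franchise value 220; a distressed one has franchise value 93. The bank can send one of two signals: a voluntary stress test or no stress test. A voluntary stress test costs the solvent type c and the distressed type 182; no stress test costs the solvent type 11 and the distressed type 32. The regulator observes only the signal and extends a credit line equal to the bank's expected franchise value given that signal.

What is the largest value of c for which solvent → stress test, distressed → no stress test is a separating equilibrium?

Under separation: stress test → solvent (pays 220); no stress test → distressed (pays 93).
Distressed: 93 − 32 = 61 ≥ 220 − 182 = 38. Holds regardless of c. ✓
Solvent: 220 − c ≥ 93 − 11, so c ≤ 220 − 82 = 138.

138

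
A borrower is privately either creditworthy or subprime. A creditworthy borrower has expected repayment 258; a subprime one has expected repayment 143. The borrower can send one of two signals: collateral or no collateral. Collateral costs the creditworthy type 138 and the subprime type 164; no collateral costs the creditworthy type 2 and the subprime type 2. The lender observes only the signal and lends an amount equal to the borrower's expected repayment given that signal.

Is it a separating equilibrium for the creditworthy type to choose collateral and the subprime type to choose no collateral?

If types separate, collateral earns payment 258 and no collateral earns 143.
Creditworthy: collateral gives 258 − 138 = 120; no collateral gives 143 − 2 = 141. Would deviate. ✗
Subprime: no collateral gives 143 − 2 = 141; collateral gives 258 − 164 = 94. No deviation. ✓

No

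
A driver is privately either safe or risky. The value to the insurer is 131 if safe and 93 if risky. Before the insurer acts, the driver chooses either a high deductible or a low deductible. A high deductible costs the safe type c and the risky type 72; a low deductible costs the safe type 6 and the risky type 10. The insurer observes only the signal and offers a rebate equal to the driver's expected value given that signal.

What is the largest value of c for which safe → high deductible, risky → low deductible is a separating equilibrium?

Under separation: high deductible → safe (pays 131); low deductible → risky (pays 93).
Risky: 93 − 10 = 83 ≥ 131 − 72 = 59. Holds regardless of c. ✓
Safe: 131 − c ≥ 93 − 6, so c ≤ 131 − 87 = 44.

44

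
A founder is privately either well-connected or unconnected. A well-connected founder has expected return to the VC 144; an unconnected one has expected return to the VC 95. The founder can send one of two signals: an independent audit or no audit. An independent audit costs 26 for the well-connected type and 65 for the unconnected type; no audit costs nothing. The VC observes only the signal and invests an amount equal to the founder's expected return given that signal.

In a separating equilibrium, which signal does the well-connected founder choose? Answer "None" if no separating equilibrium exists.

audit

Try well-connected → audit, unconnected → no audit:
  If types separate, audit earns payment 144 and no audit earns 95.
  Well-connected: audit gives 144 − 26 = 118; no audit gives 95 − 0 = 95. No deviation. ✓
  Unconnected: no audit gives 95 − 0 = 95; audit gives 144 − 65 = 79. No deviation. ✓
Both hold — the well-connected type sends audit.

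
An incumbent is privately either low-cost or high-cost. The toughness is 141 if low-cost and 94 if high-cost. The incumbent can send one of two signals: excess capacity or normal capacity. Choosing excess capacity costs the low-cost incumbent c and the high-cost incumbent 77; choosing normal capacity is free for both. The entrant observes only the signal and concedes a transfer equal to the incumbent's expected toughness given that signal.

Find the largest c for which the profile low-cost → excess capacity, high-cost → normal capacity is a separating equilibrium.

Under separation: excess capacity → low-cost (pays 141); normal capacity → high-cost (pays 94).
High-cost: 94 − 0 = 94 ≥ 141 − 77 = 64. Holds regardless of c. ✓
Low-cost: 141 − c ≥ 94 − 0, so c ≤ 141 − 94 = 47.

47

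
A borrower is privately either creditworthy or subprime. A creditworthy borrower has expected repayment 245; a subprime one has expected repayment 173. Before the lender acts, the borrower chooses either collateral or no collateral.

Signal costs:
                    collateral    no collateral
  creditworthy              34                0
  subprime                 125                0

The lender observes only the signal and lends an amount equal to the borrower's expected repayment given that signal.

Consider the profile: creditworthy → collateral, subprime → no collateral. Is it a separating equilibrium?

Yes

Under separation the lender infers type exactly: collateral → creditworthy (pays 245), no collateral → subprime (pays 173).
Creditworthy: collateral gives 245 − 34 = 211; no collateral gives 173 − 0 = 173. No deviation. ✓
Subprime: no collateral gives 173 − 0 = 173; collateral gives 245 − 125 = 120. No deviation. ✓
Neither type gains from mimicking the other.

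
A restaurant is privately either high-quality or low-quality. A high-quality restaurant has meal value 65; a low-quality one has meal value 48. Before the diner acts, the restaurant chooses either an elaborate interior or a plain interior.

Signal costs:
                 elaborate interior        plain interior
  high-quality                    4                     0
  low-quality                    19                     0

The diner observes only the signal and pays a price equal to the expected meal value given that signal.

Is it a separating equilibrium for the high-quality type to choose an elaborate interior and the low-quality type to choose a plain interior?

If types separate, elaborate interior earns payment 65 and plain interior earns 48.
High-quality: elaborate interior gives 65 − 4 = 61; plain interior gives 48 − 0 = 48. No deviation. ✓
Low-quality: plain interior gives 48 − 0 = 48; elaborate interior gives 65 − 19 = 46. No deviation. ✓
Neither type gains from mimicking the other.

Yes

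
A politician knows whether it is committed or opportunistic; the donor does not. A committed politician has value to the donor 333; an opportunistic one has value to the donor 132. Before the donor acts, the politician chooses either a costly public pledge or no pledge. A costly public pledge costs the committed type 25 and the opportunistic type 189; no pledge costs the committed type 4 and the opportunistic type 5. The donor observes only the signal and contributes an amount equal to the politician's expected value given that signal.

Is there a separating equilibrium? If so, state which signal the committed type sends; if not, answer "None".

Try committed → pledge, opportunistic → no pledge:
  If types separate, pledge earns payment 333 and no pledge earns 132.
  Committed: pledge gives 333 − 25 = 308; no pledge gives 132 − 4 = 128. No deviation. ✓
  Opportunistic: no pledge gives 132 − 5 = 127; pledge gives 333 − 189 = 144. Would deviate. ✗
Try committed → no pledge, opportunistic → pledge:
  If types separate, no pledge earns payment 333 and pledge earns 132.
  Committed: no pledge gives 333 − 4 = 329; pledge gives 132 − 25 = 107. No deviation. ✓
  Opportunistic: pledge gives 132 − 189 = -57; no pledge gives 333 − 5 = 328. Would deviate. ✗
Neither assignment is incentive-compatible.

None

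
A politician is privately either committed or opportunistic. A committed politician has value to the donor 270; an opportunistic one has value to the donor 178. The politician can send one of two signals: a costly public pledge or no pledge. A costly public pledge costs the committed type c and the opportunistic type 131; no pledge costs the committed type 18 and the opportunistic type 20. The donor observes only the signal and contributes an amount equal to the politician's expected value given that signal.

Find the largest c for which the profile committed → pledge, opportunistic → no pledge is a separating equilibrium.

Under separation: pledge → committed (pays 270); no pledge → opportunistic (pays 178).
Opportunistic: 178 − 20 = 158 ≥ 270 − 131 = 139. Holds regardless of c. ✓
Committed: 270 − c ≥ 178 − 18, so c ≤ 270 − 160 = 110.

110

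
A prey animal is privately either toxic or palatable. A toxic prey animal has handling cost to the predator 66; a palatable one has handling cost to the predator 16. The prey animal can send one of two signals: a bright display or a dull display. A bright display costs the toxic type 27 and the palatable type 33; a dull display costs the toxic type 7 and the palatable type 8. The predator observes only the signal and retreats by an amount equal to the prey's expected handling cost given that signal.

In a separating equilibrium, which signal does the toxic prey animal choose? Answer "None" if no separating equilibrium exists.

Try toxic → bright display, palatable → dull display:
  If types separate, bright display earns payment 66 and dull display earns 16.
  Toxic: bright display gives 66 − 27 = 39; dull display gives 16 − 7 = 9. No deviation. ✓
  Palatable: dull display gives 16 − 8 = 8; bright display gives 66 − 33 = 33. Would deviate. ✗
Try toxic → dull display, palatable → bright display:
  If types separate, dull display earns payment 66 and bright display earns 16.
  Toxic: dull display gives 66 − 7 = 59; bright display gives 16 − 27 = -11. No deviation. ✓
  Palatable: bright display gives 16 − 33 = -17; dull display gives 66 − 8 = 58. Would deviate. ✗
Neither assignment is incentive-compatible.

None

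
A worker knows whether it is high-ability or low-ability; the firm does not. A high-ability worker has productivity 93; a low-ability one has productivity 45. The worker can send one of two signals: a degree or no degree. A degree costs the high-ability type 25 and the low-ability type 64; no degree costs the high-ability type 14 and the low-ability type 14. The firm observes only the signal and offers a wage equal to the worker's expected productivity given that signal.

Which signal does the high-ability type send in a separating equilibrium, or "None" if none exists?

Try high-ability → degree, low-ability → no degree:
  If types separate, degree earns payment 93 and no degree earns 45.
  High-ability: degree gives 93 − 25 = 68; no degree gives 45 − 14 = 31. No deviation. ✓
  Low-ability: no degree gives 45 − 14 = 31; degree gives 93 − 64 = 29. No deviation. ✓
Both hold — the high-ability type sends degree.

degree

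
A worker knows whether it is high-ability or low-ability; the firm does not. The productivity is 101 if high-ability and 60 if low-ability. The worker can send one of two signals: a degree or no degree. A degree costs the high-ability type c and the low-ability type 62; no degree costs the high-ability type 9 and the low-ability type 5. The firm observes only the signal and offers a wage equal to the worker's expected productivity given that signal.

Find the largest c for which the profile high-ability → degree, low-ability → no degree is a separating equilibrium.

Under separation: degree → high-ability (pays 101); no degree → low-ability (pays 60).
Low-ability: 60 − 5 = 55 ≥ 101 − 62 = 39. Holds regardless of c. ✓
High-ability: 101 − c ≥ 60 − 9, so c ≤ 101 − 51 = 50.

50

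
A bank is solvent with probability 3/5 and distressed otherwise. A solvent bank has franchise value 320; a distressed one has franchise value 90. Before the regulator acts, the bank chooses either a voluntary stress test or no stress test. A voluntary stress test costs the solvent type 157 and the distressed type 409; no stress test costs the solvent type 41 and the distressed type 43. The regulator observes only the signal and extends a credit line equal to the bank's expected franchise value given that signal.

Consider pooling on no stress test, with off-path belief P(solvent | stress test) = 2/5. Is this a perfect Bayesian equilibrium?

At the pooled signal (no stress test) the regulator holds the prior 3/5 and pays 3/5·320 + 2/5·90 = 228. Off-path (stress test) belief 2/5 gives 2/5·320 + 3/5·90 = 182.
Solvent: no stress test gives 228 − 41 = 187; stress test gives 182 − 157 = 25. Stays. ✓
Distressed: no stress test gives 228 − 43 = 185; stress test gives 182 − 409 = -227. Stays. ✓

Yes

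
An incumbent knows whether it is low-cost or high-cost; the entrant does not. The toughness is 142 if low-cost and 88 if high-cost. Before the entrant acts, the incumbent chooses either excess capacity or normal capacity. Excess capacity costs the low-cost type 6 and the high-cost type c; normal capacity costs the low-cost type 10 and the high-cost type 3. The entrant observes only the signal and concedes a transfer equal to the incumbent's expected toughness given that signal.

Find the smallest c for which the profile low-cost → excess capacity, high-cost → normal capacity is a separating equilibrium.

Under separation: excess capacity → low-cost (pays 142); normal capacity → high-cost (pays 88).
Low-cost: 142 − 6 = 136 ≥ 88 − 10 = 78. Holds regardless of c. ✓
High-cost: 88 − 3 ≥ 142 − c, so c ≥ 142 − 85 = 57.

57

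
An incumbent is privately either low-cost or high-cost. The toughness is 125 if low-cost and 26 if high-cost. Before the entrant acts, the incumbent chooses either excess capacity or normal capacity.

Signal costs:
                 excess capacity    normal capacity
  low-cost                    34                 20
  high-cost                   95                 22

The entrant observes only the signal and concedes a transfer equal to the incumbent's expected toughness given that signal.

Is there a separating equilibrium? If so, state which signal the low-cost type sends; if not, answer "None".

Try low-cost → excess capacity, high-cost → normal capacity:
  Under separation the entrant infers type exactly: excess capacity → low-cost (pays 125), normal capacity → high-cost (pays 26).
  Low-cost: excess capacity gives 125 − 34 = 91; normal capacity gives 26 − 20 = 6. No deviation. ✓
  High-cost: normal capacity gives 26 − 22 = 4; excess capacity gives 125 − 95 = 30. Would deviate. ✗
Try low-cost → normal capacity, high-cost → excess capacity:
  Under separation the entrant infers type exactly: normal capacity → low-cost (pays 125), excess capacity → high-cost (pays 26).
  Low-cost: normal capacity gives 125 − 20 = 105; excess capacity gives 26 − 34 = -8. No deviation. ✓
  High-cost: excess capacity gives 26 − 95 = -69; normal capacity gives 125 − 22 = 103. Would deviate. ✗
Neither assignment is incentive-compatible.

None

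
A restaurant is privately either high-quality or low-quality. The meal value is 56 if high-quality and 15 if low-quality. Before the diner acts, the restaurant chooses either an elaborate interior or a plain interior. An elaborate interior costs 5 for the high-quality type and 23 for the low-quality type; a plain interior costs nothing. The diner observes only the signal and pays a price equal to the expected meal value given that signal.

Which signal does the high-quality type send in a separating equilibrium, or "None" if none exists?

Try high-quality → elaborate interior, low-quality → plain interior:
  Under separation the diner infers type exactly: elaborate interior → high-quality (pays 56), plain interior → low-quality (pays 15).
  High-quality: elaborate interior gives 56 − 5 = 51; plain interior gives 15 − 0 = 15. No deviation. ✓
  Low-quality: plain interior gives 15 − 0 = 15; elaborate interior gives 56 − 23 = 33. Would deviate. ✗
Try high-quality → plain interior, low-quality → elaborate interior:
  Under separation the diner infers type exactly: plain interior → high-quality (pays 56), elaborate interior → low-quality (pays 15).
  High-quality: plain interior gives 56 − 0 = 56; elaborate interior gives 15 − 5 = 10. No deviation. ✓
  Low-quality: elaborate interior gives 15 − 23 = -8; plain interior gives 56 − 0 = 56. Would deviate. ✗
Neither assignment is incentive-compatible.

None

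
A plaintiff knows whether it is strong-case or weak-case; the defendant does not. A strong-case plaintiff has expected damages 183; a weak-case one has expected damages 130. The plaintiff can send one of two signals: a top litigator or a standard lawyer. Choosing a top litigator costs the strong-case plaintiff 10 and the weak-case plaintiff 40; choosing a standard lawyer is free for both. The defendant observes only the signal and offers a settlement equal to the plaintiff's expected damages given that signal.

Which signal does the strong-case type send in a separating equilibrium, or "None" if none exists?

None

Try strong-case → top litigator, weak-case → standard lawyer:
  Under separation the defendant infers type exactly: top litigator → strong-case (pays 183), standard lawyer → weak-case (pays 130).
  Strong-case: top litigator gives 183 − 10 = 173; standard lawyer gives 130 − 0 = 130. No deviation. ✓
  Weak-case: standard lawyer gives 130 − 0 = 130; top litigator gives 183 − 40 = 143. Would deviate. ✗
Try strong-case → standard lawyer, weak-case → top litigator:
  Under separation the defendant infers type exactly: standard lawyer → strong-case (pays 183), top litigator → weak-case (pays 130).
  Strong-case: standard lawyer gives 183 − 0 = 183; top litigator gives 130 − 10 = 120. No deviation. ✓
  Weak-case: top litigator gives 130 − 40 = 90; standard lawyer gives 183 − 0 = 183. Would deviate. ✗
Neither assignment is incentive-compatible.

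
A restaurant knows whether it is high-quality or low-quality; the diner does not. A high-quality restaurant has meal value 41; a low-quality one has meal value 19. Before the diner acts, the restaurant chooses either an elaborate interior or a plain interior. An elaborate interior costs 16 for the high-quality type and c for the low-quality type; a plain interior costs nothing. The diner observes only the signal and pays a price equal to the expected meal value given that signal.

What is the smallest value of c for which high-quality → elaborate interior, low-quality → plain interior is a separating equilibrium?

22

Under separation: elaborate interior → high-quality (pays 41); plain interior → low-quality (pays 19).
High-quality: 41 − 16 = 25 ≥ 19 − 0 = 19. Holds regardless of c. ✓
Low-quality: 19 − 0 ≥ 41 − c, so c ≥ 41 − 19 = 22.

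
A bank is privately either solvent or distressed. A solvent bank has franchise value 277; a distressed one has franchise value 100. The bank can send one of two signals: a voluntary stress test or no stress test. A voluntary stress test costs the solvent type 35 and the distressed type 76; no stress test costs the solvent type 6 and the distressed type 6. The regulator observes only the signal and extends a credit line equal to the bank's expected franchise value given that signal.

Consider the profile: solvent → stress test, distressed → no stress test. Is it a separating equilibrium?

If types separate, stress test earns payment 277 and no stress test earns 100.
Solvent: stress test gives 277 − 35 = 242; no stress test gives 100 − 6 = 94. No deviation. ✓
Distressed: no stress test gives 100 − 6 = 94; stress test gives 277 − 76 = 201. Would deviate. ✗

No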